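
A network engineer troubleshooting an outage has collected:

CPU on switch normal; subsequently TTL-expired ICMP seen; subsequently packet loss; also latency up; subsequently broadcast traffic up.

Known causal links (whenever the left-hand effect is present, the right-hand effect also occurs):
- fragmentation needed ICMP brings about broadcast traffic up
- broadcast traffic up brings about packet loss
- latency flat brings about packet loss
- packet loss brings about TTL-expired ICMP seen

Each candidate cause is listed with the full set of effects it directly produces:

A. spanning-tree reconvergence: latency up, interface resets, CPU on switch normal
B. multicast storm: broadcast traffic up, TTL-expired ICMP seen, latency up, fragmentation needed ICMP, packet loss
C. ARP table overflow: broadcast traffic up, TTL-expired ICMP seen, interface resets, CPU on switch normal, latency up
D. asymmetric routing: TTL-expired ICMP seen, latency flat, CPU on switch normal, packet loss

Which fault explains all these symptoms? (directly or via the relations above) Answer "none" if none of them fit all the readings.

Checking each candidate against the observations:
(A) spanning-tree reconvergence — does not account for TTL-expired ICMP seen, packet loss, broadcast traffic up
(B) multicast storm — does not account for CPU on switch normal
(C) ARP table overflow — CPU on switch normal yes; TTL-expired ICMP seen yes; packet loss yes (via broadcast traffic up → packet loss); latency up yes; broadcast traffic up yes
(D) asymmetric routing — CPU on switch normal yes; TTL-expired ICMP seen yes; packet loss yes; latency up NO; broadcast traffic up NO
(C) is the only candidate with no mismatches.

C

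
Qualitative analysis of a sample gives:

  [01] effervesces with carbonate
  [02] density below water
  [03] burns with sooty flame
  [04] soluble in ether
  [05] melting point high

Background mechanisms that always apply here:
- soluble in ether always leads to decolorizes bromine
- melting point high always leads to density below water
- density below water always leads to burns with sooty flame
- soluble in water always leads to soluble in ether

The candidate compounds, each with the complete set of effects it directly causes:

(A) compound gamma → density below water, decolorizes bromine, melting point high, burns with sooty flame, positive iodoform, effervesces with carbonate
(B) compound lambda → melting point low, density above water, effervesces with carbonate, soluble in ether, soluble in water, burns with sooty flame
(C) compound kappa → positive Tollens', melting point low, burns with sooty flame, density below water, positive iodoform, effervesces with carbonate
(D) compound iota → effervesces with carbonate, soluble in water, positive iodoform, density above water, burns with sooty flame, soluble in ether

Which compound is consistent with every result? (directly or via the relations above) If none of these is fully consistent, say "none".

For each candidate, compare predicted effects to what was observed:
(A) compound gamma — does not account for soluble in ether
(B) compound lambda — effervesces with carbonate ✓; density below water ✗; burns with sooty flame ✓; soluble in ether ✓; melting point high ✗
(C) compound kappa — effervesces with carbonate ✓; density below water ✓; burns with sooty flame ✓; soluble in ether ✗; melting point high ✗
(D) compound iota — fails on density below water, melting point high (predicts density above water, not density below water)
None of the listed candidates fits everything.

none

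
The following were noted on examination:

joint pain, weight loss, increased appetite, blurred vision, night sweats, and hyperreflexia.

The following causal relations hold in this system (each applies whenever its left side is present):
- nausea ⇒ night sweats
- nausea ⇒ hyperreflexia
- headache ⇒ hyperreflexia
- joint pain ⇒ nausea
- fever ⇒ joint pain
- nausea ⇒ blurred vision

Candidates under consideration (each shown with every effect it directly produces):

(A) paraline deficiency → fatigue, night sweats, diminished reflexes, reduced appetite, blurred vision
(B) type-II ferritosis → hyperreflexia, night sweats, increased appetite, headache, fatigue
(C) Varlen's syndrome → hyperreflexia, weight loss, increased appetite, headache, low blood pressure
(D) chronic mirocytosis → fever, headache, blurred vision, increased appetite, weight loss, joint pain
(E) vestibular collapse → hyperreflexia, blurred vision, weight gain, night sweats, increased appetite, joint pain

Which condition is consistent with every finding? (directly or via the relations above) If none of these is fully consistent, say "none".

D

Testing each hypothesis:
(A) paraline deficiency — fails on joint pain, weight loss, increased appetite, hyperreflexia (predicts reduced appetite, not increased appetite; predicts diminished reflexes, not hyperreflexia)
(B) type-II ferritosis — does not account for joint pain, weight loss, blurred vision
(C) Varlen's syndrome — does not account for joint pain, blurred vision, night sweats
(D) chronic mirocytosis — joint pain ✓; weight loss ✓; increased appetite ✓; blurred vision ✓; night sweats ✓ (by joint pain → nausea → night sweats); hyperreflexia ✓ (by headache → hyperreflexia)
(E) vestibular collapse — joint pain ✓; weight loss ✗; increased appetite ✓; blurred vision ✓; night sweats ✓; hyperreflexia ✓
(D) alone accounts for all the evidence.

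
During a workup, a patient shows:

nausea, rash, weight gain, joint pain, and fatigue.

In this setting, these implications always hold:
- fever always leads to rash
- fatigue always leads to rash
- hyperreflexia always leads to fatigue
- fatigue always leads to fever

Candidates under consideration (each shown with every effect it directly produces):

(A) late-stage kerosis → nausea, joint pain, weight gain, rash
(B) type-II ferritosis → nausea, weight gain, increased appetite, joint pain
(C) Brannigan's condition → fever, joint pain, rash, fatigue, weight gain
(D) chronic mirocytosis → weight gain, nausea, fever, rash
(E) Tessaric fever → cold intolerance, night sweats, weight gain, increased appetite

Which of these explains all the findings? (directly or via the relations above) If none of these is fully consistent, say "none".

none

Checking each candidate against the observations:
(A) late-stage kerosis — does not account for fatigue
(B) type-II ferritosis — nausea ✓; rash ✗; weight gain ✓; joint pain ✓; fatigue ✗
(C) Brannigan's condition — nausea ✗; rash ✓; weight gain ✓; joint pain ✓; fatigue ✓
(D) chronic mirocytosis — does not account for joint pain, fatigue
(E) Tessaric fever — nausea ✗; rash ✗; weight gain ✓; joint pain ✗; fatigue ✗
None of the listed candidates fits everything.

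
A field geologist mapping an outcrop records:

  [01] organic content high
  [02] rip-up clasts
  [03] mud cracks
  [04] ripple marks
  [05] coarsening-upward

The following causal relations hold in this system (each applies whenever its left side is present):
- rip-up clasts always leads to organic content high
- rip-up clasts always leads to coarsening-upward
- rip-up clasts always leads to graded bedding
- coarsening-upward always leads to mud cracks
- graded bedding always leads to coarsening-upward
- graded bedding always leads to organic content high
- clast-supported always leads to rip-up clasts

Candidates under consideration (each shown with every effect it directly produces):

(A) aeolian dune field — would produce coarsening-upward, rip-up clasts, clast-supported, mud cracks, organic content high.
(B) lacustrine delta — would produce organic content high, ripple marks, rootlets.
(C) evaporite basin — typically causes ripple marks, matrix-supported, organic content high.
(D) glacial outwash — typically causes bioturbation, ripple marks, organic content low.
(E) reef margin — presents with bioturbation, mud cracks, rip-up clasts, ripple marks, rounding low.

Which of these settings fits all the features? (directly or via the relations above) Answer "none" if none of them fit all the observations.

E

Checking each candidate against the observations:
(A) aeolian dune field — organic content high +; rip-up clasts +; mud cracks +; ripple marks -; coarsening-upward +
(B) lacustrine delta — organic content high +; rip-up clasts -; mud cracks -; ripple marks +; coarsening-upward -
(C) evaporite basin — does not account for rip-up clasts, mud cracks, coarsening-upward
(D) glacial outwash — fails on organic content high, rip-up clasts, mud cracks, coarsening-upward (predicts organic content low, not organic content high)
(E) reef margin — accounts for every observation (organic content high via rip-up clasts → organic content high)
Only (E) is consistent with every observation.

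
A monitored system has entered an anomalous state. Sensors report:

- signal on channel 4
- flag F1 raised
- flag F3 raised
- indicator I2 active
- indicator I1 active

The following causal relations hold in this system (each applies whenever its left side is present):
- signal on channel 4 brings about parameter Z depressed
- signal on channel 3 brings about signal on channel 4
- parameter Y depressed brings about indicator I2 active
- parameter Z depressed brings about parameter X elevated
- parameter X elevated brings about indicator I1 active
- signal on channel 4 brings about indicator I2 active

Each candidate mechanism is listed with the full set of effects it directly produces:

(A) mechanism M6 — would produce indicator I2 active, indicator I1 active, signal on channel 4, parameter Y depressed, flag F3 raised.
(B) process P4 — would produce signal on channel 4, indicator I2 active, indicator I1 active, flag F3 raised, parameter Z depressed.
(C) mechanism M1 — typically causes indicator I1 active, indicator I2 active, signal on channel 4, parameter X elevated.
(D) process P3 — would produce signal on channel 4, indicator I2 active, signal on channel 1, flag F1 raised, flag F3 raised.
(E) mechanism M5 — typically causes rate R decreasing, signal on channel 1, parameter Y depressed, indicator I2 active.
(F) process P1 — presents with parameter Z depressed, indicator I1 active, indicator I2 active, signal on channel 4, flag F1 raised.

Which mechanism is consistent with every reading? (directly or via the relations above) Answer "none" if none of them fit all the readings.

Per-candidate check:
(A) mechanism M6 — does not account for flag F1 raised
(B) process P4 — does not account for flag F1 raised
(C) mechanism M1 — does not account for flag F1 raised, flag F3 raised
(D) process P3 — signal on channel 4 ✓; flag F1 raised ✓; flag F3 raised ✓; indicator I2 active ✓; indicator I1 active ✓ (through signal on channel 4 → parameter Z depressed → parameter X elevated → indicator I1 active)
(E) mechanism M5 — signal on channel 4 ✗; flag F1 raised ✗; flag F3 raised ✗; indicator I2 active ✓; indicator I1 active ✗
(F) process P1 — signal on channel 4 ✓; flag F1 raised ✓; flag F3 raised ✗; indicator I2 active ✓; indicator I1 active ✓
Only (D) is consistent with every observation.

D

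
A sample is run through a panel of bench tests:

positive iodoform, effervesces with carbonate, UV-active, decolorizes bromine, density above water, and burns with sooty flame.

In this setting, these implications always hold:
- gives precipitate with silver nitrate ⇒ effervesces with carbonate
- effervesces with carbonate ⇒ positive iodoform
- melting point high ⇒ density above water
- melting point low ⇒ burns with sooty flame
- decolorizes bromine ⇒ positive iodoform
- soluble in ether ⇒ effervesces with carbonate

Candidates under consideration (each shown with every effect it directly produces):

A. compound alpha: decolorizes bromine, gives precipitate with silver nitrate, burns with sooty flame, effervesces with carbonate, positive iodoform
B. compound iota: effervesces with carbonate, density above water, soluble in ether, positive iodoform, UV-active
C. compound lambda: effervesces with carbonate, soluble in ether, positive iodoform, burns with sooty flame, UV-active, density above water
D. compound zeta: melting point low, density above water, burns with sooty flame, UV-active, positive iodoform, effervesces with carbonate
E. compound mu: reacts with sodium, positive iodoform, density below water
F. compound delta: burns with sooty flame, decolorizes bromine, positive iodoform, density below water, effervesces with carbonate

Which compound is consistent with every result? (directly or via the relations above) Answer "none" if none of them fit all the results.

none

For each candidate, compare predicted effects to what was observed:
(A) compound alpha — does not account for UV-active, density above water
(B) compound iota — positive iodoform ✓; effervesces with carbonate ✓; UV-active ✓; decolorizes bromine ✗; density above water ✓; burns with sooty flame ✗
(C) compound lambda — does not account for decolorizes bromine
(D) compound zeta — does not account for decolorizes bromine
(E) compound mu — fails on effervesces with carbonate, UV-active, decolorizes bromine, density above water, burns with sooty flame (predicts density below water, not density above water)
(F) compound delta — positive iodoform ✓; effervesces with carbonate ✓; UV-active ✗; decolorizes bromine ✓; density above water ✗; burns with sooty flame ✓
No candidate is consistent with all observations.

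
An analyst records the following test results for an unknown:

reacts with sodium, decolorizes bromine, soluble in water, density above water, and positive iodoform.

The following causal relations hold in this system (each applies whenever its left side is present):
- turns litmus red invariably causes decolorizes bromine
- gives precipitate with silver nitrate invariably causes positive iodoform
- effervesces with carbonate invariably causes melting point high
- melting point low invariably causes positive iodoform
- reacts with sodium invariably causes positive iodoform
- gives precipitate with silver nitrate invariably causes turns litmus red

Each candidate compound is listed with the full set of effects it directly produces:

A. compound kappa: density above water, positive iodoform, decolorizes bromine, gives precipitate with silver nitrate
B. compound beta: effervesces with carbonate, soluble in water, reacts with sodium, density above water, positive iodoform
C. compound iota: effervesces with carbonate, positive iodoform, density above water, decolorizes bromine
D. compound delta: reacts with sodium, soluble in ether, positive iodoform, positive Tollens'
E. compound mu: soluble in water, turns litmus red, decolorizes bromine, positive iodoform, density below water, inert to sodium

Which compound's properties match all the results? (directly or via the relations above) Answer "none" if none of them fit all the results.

none

Testing each hypothesis:
(A) compound kappa — does not account for reacts with sodium, soluble in water
(B) compound beta — reacts with sodium yes; decolorizes bromine NO; soluble in water yes; density above water yes; positive iodoform yes
(C) compound iota — reacts with sodium NO; decolorizes bromine yes; soluble in water NO; density above water yes; positive iodoform yes
(D) compound delta — reacts with sodium yes; decolorizes bromine NO; soluble in water NO; density above water NO; positive iodoform yes
(E) compound mu — fails on reacts with sodium, density above water (predicts inert to sodium, not reacts with sodium; predicts density below water, not density above water)
No candidate is consistent with all observations.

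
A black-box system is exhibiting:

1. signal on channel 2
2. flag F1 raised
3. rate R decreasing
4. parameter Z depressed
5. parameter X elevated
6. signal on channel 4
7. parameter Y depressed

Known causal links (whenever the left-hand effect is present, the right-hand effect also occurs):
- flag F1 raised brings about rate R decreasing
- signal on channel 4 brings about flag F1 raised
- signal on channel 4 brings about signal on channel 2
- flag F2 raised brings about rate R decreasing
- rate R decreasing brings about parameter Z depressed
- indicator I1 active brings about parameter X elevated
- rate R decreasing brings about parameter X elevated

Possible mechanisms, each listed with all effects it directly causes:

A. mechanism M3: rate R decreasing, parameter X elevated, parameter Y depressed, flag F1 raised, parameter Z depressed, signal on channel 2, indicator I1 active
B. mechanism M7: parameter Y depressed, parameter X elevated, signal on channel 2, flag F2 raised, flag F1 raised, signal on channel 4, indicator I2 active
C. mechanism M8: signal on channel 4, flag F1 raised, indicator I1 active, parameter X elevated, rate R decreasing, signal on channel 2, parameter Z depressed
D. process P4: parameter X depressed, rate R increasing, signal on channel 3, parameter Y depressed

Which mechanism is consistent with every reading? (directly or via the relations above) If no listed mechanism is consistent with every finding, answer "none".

B

Testing each hypothesis:
(A) mechanism M3 — signal on channel 2 yes; flag F1 raised yes; rate R decreasing yes; parameter Z depressed yes; parameter X elevated yes; signal on channel 4 NO; parameter Y depressed yes
(B) mechanism M7 — signal on channel 2 yes; flag F1 raised yes; rate R decreasing yes (by flag F2 raised → rate R decreasing); parameter Z depressed yes (by flag F2 raised → rate R decreasing → parameter Z depressed); parameter X elevated yes; signal on channel 4 yes; parameter Y depressed yes
(C) mechanism M8 — signal on channel 2 yes; flag F1 raised yes; rate R decreasing yes; parameter Z depressed yes; parameter X elevated yes; signal on channel 4 yes; parameter Y depressed NO
(D) process P4 — signal on channel 2 NO; flag F1 raised NO; rate R decreasing NO; parameter Z depressed NO; parameter X elevated NO; signal on channel 4 NO; parameter Y depressed yes
Only (B) is consistent with every observation.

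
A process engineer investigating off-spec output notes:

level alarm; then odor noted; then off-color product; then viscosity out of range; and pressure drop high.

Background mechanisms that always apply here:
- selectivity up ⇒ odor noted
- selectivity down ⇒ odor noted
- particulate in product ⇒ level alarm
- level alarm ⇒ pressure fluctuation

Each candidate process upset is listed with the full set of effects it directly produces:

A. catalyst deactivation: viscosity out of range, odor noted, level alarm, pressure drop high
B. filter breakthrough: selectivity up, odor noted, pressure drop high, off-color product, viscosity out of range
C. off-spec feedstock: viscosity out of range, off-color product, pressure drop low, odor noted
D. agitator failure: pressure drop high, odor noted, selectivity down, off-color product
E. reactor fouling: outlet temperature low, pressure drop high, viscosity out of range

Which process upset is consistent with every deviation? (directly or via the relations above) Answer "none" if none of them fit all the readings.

none

Testing each hypothesis:
(A) catalyst deactivation — does not account for off-color product
(B) filter breakthrough — level alarm ✗; odor noted ✓; off-color product ✓; viscosity out of range ✓; pressure drop high ✓
(C) off-spec feedstock — fails on level alarm, pressure drop high (predicts pressure drop low, not pressure drop high)
(D) agitator failure — does not account for level alarm, viscosity out of range
(E) reactor fouling — level alarm ✗; odor noted ✗; off-color product ✗; viscosity out of range ✓; pressure drop high ✓
None of the listed candidates fits everything.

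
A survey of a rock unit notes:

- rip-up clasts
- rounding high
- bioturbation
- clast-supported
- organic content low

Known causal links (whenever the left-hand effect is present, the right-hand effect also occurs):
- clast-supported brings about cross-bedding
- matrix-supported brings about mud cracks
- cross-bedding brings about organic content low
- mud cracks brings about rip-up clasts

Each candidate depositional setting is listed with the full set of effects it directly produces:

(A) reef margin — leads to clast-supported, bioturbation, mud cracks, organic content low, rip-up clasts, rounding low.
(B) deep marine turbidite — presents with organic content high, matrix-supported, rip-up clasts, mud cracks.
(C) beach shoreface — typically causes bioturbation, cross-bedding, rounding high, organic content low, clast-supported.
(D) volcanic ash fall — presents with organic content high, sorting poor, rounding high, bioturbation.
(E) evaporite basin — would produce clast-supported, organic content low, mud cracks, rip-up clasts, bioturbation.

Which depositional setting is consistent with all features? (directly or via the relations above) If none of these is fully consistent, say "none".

Per-candidate check:
(A) reef margin — rip-up clasts match; rounding high miss; bioturbation match; clast-supported match; organic content low match
(B) deep marine turbidite — rip-up clasts match; rounding high miss; bioturbation miss; clast-supported miss; organic content low miss
(C) beach shoreface — does not account for rip-up clasts
(D) volcanic ash fall — rip-up clasts miss; rounding high match; bioturbation match; clast-supported miss; organic content low miss
(E) evaporite basin — does not account for rounding high
None of the listed candidates fits everything.

none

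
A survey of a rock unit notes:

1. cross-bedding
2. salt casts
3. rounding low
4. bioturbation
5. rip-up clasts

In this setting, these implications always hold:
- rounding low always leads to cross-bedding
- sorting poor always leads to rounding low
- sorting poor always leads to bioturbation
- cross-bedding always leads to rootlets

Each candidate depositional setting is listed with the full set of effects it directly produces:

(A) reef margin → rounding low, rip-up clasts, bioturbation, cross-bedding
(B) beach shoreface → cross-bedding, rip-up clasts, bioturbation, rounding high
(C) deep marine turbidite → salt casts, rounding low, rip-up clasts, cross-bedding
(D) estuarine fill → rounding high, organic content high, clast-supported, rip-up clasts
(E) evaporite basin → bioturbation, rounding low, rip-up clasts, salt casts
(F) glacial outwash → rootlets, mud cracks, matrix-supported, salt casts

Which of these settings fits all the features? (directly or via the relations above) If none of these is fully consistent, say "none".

E

Testing each hypothesis:
(A) reef margin — does not account for salt casts
(B) beach shoreface — cross-bedding ✓; salt casts ✗; rounding low ✗; bioturbation ✓; rip-up clasts ✓
(C) deep marine turbidite — cross-bedding ✓; salt casts ✓; rounding low ✓; bioturbation ✗; rip-up clasts ✓
(D) estuarine fill — fails on cross-bedding, salt casts, rounding low, bioturbation (predicts rounding high, not rounding low)
(E) evaporite basin — cross-bedding ✓ (by rounding low → cross-bedding); salt casts ✓; rounding low ✓; bioturbation ✓; rip-up clasts ✓
(F) glacial outwash — cross-bedding ✗; salt casts ✓; rounding low ✗; bioturbation ✗; rip-up clasts ✗
Only (E) is consistent with every observation.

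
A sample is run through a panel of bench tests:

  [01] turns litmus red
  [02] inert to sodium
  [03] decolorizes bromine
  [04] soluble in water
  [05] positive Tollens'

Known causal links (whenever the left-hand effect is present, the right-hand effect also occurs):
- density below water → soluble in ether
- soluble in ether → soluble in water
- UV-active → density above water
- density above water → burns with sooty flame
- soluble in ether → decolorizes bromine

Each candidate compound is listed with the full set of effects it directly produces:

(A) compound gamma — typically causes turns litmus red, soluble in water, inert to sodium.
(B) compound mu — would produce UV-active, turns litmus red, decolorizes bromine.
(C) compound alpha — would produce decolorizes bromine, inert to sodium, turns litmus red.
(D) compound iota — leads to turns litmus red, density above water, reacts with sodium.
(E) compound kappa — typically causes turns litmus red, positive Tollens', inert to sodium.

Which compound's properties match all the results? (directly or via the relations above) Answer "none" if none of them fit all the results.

Per-candidate check:
(A) compound gamma — turns litmus red ✓; inert to sodium ✓; decolorizes bromine ✗; soluble in water ✓; positive Tollens' ✗
(B) compound mu — does not account for inert to sodium, soluble in water, positive Tollens'
(C) compound alpha — does not account for soluble in water, positive Tollens'
(D) compound iota — fails on inert to sodium, decolorizes bromine, soluble in water, positive Tollens' (predicts reacts with sodium, not inert to sodium)
(E) compound kappa — turns litmus red ✓; inert to sodium ✓; decolorizes bromine ✗; soluble in water ✗; positive Tollens' ✓
No candidate is consistent with all observations.

none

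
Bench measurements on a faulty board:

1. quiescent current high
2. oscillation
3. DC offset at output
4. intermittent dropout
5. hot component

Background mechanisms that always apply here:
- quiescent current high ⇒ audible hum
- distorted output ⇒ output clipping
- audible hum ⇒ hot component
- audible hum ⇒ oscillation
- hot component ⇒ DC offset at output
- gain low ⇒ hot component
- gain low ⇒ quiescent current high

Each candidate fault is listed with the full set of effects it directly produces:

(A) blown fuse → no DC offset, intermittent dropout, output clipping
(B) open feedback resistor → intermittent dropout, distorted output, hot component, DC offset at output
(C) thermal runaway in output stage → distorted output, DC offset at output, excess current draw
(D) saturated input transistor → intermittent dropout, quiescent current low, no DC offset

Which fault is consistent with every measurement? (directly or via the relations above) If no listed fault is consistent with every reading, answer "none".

none

For each candidate, compare predicted effects to what was observed:
(A) blown fuse — quiescent current high miss; oscillation miss; DC offset at output miss; intermittent dropout match; hot component miss
(B) open feedback resistor — quiescent current high miss; oscillation miss; DC offset at output match; intermittent dropout match; hot component match
(C) thermal runaway in output stage — does not account for quiescent current high, oscillation, intermittent dropout, hot component
(D) saturated input transistor — fails on quiescent current high, oscillation, DC offset at output, hot component (predicts quiescent current low, not quiescent current high; predicts no DC offset, not DC offset at output)
None of the listed candidates fits everything.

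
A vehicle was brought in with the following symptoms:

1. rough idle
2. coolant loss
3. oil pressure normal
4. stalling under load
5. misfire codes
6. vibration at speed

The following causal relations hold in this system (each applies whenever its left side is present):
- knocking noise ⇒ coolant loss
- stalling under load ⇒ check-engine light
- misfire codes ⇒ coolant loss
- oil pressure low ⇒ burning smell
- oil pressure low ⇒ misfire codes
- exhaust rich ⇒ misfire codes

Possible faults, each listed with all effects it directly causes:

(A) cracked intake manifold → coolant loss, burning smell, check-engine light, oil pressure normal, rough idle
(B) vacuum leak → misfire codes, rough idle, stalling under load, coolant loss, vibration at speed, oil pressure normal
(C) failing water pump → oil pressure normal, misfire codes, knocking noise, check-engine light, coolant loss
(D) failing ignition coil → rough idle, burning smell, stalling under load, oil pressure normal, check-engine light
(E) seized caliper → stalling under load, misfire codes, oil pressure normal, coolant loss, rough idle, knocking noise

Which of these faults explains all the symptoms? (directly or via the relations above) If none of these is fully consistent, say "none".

B

Per-candidate check:
(A) cracked intake manifold — rough idle +; coolant loss +; oil pressure normal +; stalling under load -; misfire codes -; vibration at speed -
(B) vacuum leak — rough idle +; coolant loss +; oil pressure normal +; stalling under load +; misfire codes +; vibration at speed +
(C) failing water pump — does not account for rough idle, stalling under load, vibration at speed
(D) failing ignition coil — does not account for coolant loss, misfire codes, vibration at speed
(E) seized caliper — rough idle +; coolant loss +; oil pressure normal +; stalling under load +; misfire codes +; vibration at speed -
(B) is the only candidate with no mismatches.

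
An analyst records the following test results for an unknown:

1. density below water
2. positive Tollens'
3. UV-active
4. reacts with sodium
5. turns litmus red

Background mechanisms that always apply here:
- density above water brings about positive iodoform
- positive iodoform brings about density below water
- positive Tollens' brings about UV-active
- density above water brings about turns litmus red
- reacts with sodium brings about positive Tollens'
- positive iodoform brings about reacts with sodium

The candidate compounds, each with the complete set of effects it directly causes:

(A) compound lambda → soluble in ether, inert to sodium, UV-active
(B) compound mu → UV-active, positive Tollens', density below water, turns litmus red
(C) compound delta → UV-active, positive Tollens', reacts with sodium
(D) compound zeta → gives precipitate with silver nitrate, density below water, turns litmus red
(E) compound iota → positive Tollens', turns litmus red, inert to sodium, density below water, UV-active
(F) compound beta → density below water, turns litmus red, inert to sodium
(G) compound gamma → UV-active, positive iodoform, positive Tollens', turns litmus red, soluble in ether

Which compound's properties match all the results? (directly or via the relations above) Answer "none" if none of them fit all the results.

G

Checking each candidate against the observations:
(A) compound lambda — density below water miss; positive Tollens' miss; UV-active match; reacts with sodium miss; turns litmus red miss
(B) compound mu — does not account for reacts with sodium
(C) compound delta — density below water miss; positive Tollens' match; UV-active match; reacts with sodium match; turns litmus red miss
(D) compound zeta — does not account for positive Tollens', UV-active, reacts with sodium
(E) compound iota — density below water match; positive Tollens' match; UV-active match; reacts with sodium miss; turns litmus red match
(F) compound beta — density below water match; positive Tollens' miss; UV-active miss; reacts with sodium miss; turns litmus red match
(G) compound gamma — accounts for every observation (density below water via positive iodoform → density below water)
(G) is the only candidate with no mismatches.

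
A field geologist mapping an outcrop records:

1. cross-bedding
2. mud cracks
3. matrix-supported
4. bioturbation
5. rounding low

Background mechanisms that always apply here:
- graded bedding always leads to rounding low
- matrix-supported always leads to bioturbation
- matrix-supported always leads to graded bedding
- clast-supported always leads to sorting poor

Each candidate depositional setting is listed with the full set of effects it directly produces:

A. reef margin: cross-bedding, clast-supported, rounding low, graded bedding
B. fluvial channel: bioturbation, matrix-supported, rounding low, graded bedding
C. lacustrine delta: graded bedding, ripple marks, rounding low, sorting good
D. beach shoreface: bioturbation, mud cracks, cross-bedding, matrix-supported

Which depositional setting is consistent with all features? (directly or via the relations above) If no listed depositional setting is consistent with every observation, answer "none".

D

Checking each candidate against the observations:
(A) reef margin — cross-bedding ✓; mud cracks ✗; matrix-supported ✗; bioturbation ✗; rounding low ✓
(B) fluvial channel — does not account for cross-bedding, mud cracks
(C) lacustrine delta — does not account for cross-bedding, mud cracks, matrix-supported, bioturbation
(D) beach shoreface — accounts for every observation (rounding low through matrix-supported → graded bedding → rounding low)
Only (D) is consistent with every observation.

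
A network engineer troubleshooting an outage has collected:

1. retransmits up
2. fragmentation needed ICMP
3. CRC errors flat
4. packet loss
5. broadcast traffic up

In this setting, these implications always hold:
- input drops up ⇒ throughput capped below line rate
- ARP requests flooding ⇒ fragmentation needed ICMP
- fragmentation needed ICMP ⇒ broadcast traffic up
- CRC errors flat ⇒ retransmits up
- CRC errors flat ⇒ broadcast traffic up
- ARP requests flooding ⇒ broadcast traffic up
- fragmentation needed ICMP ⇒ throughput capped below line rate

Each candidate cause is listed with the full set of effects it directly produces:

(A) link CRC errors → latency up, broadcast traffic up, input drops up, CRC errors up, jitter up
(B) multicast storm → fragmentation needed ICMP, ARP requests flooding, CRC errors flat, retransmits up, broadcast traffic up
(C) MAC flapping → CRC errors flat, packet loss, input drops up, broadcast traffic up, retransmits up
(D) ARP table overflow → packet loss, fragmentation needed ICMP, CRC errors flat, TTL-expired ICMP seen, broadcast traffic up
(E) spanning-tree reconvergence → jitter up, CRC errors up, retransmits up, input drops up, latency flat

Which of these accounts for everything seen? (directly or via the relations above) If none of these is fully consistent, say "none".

D

Checking each candidate against the observations:
(A) link CRC errors — retransmits up NO; fragmentation needed ICMP NO; CRC errors flat NO; packet loss NO; broadcast traffic up yes
(B) multicast storm — does not account for packet loss
(C) MAC flapping — does not account for fragmentation needed ICMP
(D) ARP table overflow — accounts for every observation (retransmits up via CRC errors flat → retransmits up)
(E) spanning-tree reconvergence — fails on fragmentation needed ICMP, CRC errors flat, packet loss, broadcast traffic up (predicts CRC errors up, not CRC errors flat)
(D) alone accounts for all the evidence.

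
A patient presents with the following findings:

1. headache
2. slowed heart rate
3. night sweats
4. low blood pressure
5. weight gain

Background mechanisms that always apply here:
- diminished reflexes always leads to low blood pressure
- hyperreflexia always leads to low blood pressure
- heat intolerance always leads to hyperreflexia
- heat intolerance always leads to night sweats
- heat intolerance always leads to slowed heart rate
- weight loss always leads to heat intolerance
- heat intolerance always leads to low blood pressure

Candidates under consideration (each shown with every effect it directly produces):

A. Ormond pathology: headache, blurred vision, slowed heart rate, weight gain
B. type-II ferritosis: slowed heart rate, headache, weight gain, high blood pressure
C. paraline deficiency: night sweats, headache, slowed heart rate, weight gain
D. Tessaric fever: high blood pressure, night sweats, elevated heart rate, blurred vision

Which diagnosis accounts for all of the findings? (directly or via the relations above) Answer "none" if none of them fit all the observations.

For each candidate, compare predicted effects to what was observed:
(A) Ormond pathology — headache ✓; slowed heart rate ✓; night sweats ✗; low blood pressure ✗; weight gain ✓
(B) type-II ferritosis — fails on night sweats, low blood pressure (predicts high blood pressure, not low blood pressure)
(C) paraline deficiency — headache ✓; slowed heart rate ✓; night sweats ✓; low blood pressure ✗; weight gain ✓
(D) Tessaric fever — fails on headache, slowed heart rate, low blood pressure, weight gain (predicts elevated heart rate, not slowed heart rate; predicts high blood pressure, not low blood pressure)
None of the listed candidates fits everything.

none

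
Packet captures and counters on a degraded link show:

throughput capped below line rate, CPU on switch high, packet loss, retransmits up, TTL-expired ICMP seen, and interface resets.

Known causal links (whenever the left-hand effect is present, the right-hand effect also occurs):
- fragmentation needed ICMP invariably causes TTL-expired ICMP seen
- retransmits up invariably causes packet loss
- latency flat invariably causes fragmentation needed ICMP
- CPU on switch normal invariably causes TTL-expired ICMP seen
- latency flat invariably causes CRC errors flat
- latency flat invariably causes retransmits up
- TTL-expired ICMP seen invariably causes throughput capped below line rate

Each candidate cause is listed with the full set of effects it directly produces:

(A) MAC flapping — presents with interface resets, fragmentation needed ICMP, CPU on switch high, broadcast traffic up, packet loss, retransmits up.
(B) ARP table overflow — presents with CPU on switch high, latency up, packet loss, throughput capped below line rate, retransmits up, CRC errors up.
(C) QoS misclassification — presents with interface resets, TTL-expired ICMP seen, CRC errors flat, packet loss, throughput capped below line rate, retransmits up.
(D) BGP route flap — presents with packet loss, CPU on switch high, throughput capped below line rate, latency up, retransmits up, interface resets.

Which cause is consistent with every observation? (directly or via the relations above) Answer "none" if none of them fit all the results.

A

For each candidate, compare predicted effects to what was observed:
(A) MAC flapping — throughput capped below line rate match (by fragmentation needed ICMP → TTL-expired ICMP seen → throughput capped below line rate); CPU on switch high match; packet loss match; retransmits up match; TTL-expired ICMP seen match (by fragmentation needed ICMP → TTL-expired ICMP seen); interface resets match
(B) ARP table overflow — throughput capped below line rate match; CPU on switch high match; packet loss match; retransmits up match; TTL-expired ICMP seen miss; interface resets miss
(C) QoS misclassification — does not account for CPU on switch high
(D) BGP route flap — does not account for TTL-expired ICMP seen
(A) is the only candidate with no mismatches.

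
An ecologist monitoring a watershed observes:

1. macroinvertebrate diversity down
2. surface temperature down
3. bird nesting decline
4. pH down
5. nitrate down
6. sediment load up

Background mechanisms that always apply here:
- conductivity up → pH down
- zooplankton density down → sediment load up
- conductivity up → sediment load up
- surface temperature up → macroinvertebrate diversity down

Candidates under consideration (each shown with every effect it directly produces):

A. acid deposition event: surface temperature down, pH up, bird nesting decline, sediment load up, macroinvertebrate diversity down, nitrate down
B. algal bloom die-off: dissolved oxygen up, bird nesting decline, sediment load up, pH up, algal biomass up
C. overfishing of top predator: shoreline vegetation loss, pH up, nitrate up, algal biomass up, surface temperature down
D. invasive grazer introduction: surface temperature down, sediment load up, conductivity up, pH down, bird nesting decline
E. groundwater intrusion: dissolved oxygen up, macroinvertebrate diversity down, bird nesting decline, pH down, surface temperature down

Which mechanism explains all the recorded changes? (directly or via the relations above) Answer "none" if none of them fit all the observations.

Per-candidate check:
(A) acid deposition event — fails on pH down (predicts pH up, not pH down)
(B) algal bloom die-off — macroinvertebrate diversity down NO; surface temperature down NO; bird nesting decline yes; pH down NO; nitrate down NO; sediment load up yes
(C) overfishing of top predator — fails on macroinvertebrate diversity down, bird nesting decline, pH down, nitrate down, sediment load up (predicts pH up, not pH down; predicts nitrate up, not nitrate down)
(D) invasive grazer introduction — does not account for macroinvertebrate diversity down, nitrate down
(E) groundwater intrusion — does not account for nitrate down, sediment load up
None of the listed candidates fits everything.

none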